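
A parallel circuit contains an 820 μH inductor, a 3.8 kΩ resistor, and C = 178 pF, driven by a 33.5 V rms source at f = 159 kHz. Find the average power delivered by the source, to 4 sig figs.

ω = 2πf = 999000 rad/s
X_L = ωL = 819.2 Ω
X_C = 1/(ωC) = 5623 Ω
Parallel: admittances add. Y = 1/R + 1/(jωL) + jωC
Y = (0.0002632 − j0.001043) S
|Y| = 0.001076 S → |Z| = 1/|Y| = 929.7 Ω, ∠Z = −∠Y = 75.84°
I = V/|Z| = 36.03 mA
P = VI cos φ = 33.5 × 0.03603 × cos(75.84°) = 295.3 mW

295.3 mW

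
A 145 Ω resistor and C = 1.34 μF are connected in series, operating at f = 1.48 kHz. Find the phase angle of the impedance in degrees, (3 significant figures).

ω = 2πf = 9299 rad/s
X_C = 1/(ωC) = 80.3 Ω
Z = 145 − j80.3 Ω
|Z| = √(145² + 80.3²) = 166 Ω
∠Z = arctan(-80.3/145) = -29.0°

-29.0°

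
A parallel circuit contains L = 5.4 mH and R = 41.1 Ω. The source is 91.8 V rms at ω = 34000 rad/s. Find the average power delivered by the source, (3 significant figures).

X_L = ωL = 184 Ω
Parallel: admittances add. Y = 1/R + 1/(jωL)
Y = (0.0243 − j0.00545) S
|Y| = 0.0249 S → |Z| = 1/|Y| = 40.1 Ω, ∠Z = −∠Y = 12.6°
I = V/|Z| = 2.29 A
P = VI cos φ = 91.8 × 2.29 × cos(12.6°) = 205 W

205 W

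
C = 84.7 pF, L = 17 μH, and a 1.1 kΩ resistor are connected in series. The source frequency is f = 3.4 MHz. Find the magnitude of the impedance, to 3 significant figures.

ω = 2πf = 2.136e+07 rad/s
X_L = ωL = 363 Ω
X_C = 1/(ωC) = 553 Ω
Net reactance X = X_L − X_C = -189 Ω
Z = 1100 − j189 Ω
|Z| = √(1100² + 189²) = 1120 Ω

1120 Ω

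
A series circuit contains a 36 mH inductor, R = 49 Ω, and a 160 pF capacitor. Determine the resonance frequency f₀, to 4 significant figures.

66.31 kHz

ω₀ = 1/√(LC) = 1/√(0.036 × 1.6e-10) = 416700 rad/s
f₀ = ω₀/(2π) = 66.31 kHz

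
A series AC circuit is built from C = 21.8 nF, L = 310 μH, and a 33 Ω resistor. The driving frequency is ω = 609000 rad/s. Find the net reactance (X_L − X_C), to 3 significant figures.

113 Ω

X_L = ωL = 189 Ω
X_C = 1/(ωC) = 75.3 Ω
X = 189 − 75.3 = 113 Ω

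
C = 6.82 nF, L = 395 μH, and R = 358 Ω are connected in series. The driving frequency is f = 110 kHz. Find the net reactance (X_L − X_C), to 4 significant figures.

60.85 Ω

ω = 2πf = 691200 rad/s
X_L = ωL = 273.0 Ω
X_C = 1/(ωC) = 212.2 Ω
X = 273.0 − 212.2 = 60.85 Ω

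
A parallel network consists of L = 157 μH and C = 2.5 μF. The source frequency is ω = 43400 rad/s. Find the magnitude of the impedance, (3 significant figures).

X_L = ωL = 6.81 Ω
X_C = 1/(ωC) = 9.22 Ω
Parallel: admittances add. Y = 1/(jωL) + jωC
Y = (0 − j0.0383) S
|Y| = 0.0383 S → |Z| = 1/|Y| = 26.1 Ω, ∠Z = −∠Y = 90.0°

26.1 Ω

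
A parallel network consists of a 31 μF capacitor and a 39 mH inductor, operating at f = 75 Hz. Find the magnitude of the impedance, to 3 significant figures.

25.1 Ω

ω = 2πf = 471.2 rad/s
X_L = ωL = 18.4 Ω
X_C = 1/(ωC) = 68.5 Ω
Parallel: admittances add. Y = 1/(jωL) + jωC
Y = (0 − j0.0398) S
|Y| = 0.0398 S → |Z| = 1/|Y| = 25.1 Ω, ∠Z = −∠Y = 90.0°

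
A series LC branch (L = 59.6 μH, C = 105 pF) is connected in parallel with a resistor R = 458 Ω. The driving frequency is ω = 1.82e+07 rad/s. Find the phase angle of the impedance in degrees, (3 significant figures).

X_L = ωL = 1080 Ω
X_C = 1/(ωC) = 523 Ω
Branch 1: Z₁ = R = 458 Ω
Branch 2 (series LC): Z₂ = j(X_L − X_C) = j561 Ω
Parallel: Z = Z₁Z₂/(Z₁+Z₂), |Z| = 355 Ω, ∠Z = 39.2°

39.2°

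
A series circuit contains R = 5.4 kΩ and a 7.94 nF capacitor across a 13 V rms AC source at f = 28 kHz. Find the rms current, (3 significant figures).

2.39 mA

ω = 2πf = 175900 rad/s
X_C = 1/(ωC) = 716 Ω
Z = 5400 − j716 Ω
|Z| = √(5400² + 716²) = 5450 Ω
I = V/|Z| = 13/5450 = 2.39 mA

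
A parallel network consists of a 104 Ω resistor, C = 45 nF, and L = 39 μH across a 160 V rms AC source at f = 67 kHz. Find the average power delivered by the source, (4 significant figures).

ω = 2πf = 421000 rad/s
X_L = ωL = 16.42 Ω
X_C = 1/(ωC) = 52.79 Ω
Parallel: admittances add. Y = 1/R + 1/(jωL) + jωC
Y = (0.009615 − j0.04197) S
|Y| = 0.04305 S → |Z| = 1/|Y| = 23.23 Ω, ∠Z = −∠Y = 77.09°
I = V/|Z| = 6.888 A
P = VI cos φ = 160 × 6.888 × cos(77.09°) = 246.2 W

246.2 W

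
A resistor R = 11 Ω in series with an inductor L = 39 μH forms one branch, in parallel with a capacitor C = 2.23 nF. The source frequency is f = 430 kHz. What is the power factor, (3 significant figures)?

ω = 2πf = 2.702e+06 rad/s
X_L = ωL = 105 Ω
X_C = 1/(ωC) = 166 Ω
Branch 1 (R+jX_L): Z₁ = 11.0 + j105 Ω, |Z₁| = 106 Ω
Branch 2 (−jX_C): Z₂ = −j166 Ω
Parallel: Z = Z₁Z₂/(Z₁+Z₂), |Z| = 285 Ω, ∠Z = 73.8°
cos φ = cos(73.8°) = 0.280

0.280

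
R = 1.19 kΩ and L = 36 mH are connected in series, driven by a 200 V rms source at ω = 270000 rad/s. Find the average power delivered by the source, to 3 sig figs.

496 mW

X_L = ωL = 9720 Ω
Z = 1190 + j9720 Ω
|Z| = √(1190² + 9720²) = 9790 Ω
∠Z = arctan(9720/1190) = 83.0°
I = V/|Z| = 20.4 mA
P = VI cos φ = 200 × 0.0204 × cos(83.0°) = 496 mW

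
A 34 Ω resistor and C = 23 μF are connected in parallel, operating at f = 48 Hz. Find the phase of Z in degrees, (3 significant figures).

-13.3°

ω = 2πf = 301.6 rad/s
X_C = 1/(ωC) = 144 Ω
Parallel: admittances add. Y = 1/R + jωC
Y = (0.0294 + j0.00694) S
|Y| = 0.0302 S → |Z| = 1/|Y| = 33.1 Ω, ∠Z = −∠Y = -13.3°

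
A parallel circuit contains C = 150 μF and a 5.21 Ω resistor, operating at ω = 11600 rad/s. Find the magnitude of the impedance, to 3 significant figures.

0.571 Ω

X_C = 1/(ωC) = 0.575 Ω
Parallel: admittances add. Y = 1/R + jωC
Y = (0.192 + j1.74) S
|Y| = 1.75 S → |Z| = 1/|Y| = 0.571 Ω, ∠Z = −∠Y = -83.7°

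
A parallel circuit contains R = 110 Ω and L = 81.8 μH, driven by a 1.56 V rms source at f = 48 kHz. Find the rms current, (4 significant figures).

ω = 2πf = 301600 rad/s
X_L = ωL = 24.67 Ω
Parallel: admittances add. Y = 1/R + 1/(jωL)
Y = (0.009091 − j0.04053) S
|Y| = 0.04154 S → |Z| = 1/|Y| = 24.07 Ω, ∠Z = −∠Y = 77.36°
I = V/|Z| = 1.56/24.07 = 64.80 mA

64.80 mA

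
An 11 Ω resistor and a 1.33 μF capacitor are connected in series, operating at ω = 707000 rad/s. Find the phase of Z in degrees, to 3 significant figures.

-5.52°

X_C = 1/(ωC) = 1.06 Ω
Z = 11.0 − j1.06 Ω
|Z| = √(11.0² + 1.06²) = 11.1 Ω
∠Z = arctan(-1.06/11.0) = -5.52°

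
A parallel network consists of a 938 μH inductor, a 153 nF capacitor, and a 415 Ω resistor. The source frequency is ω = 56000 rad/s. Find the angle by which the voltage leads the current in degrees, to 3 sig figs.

X_L = ωL = 52.5 Ω
X_C = 1/(ωC) = 117 Ω
Parallel: admittances add. Y = 1/R + 1/(jωL) + jωC
Y = (0.00241 − j0.0105) S
|Y| = 0.0107 S → |Z| = 1/|Y| = 93.1 Ω, ∠Z = −∠Y = 77.0°

77.0°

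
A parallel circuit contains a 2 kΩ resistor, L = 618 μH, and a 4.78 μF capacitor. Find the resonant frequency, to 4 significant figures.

ω₀ = 1/√(LC) = 1/√(0.000618 × 4.78e-06) = 18400 rad/s
f₀ = ω₀/(2π) = 2.928 kHz

2.928 kHz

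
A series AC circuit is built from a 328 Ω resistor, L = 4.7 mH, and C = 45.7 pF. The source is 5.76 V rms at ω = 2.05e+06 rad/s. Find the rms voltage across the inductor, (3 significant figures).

X_L = ωL = 9640 Ω
X_C = 1/(ωC) = 10700 Ω
Net reactance X = X_L − X_C = -1040 Ω
Z = 328 − j1040 Ω
|Z| = √(328² + 1040²) = 1090 Ω
I = V/|Z| = 5.29 mA
V_L = I·|Z_L| = 0.00529 × 9640 = 50.9 V

50.9 V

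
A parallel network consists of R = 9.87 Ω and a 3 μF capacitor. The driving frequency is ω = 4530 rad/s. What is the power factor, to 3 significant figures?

X_C = 1/(ωC) = 73.6 Ω
Parallel: admittances add. Y = 1/R + jωC
Y = (0.101 + j0.0136) S
|Y| = 0.102 S → |Z| = 1/|Y| = 9.78 Ω, ∠Z = −∠Y = -7.64°
cos φ = cos(-7.64°) = 0.991

0.991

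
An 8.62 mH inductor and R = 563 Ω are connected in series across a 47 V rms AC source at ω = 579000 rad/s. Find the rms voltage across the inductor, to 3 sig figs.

X_L = ωL = 4990 Ω
Z = 563 + j4990 Ω
|Z| = √(563² + 4990²) = 5020 Ω
I = V/|Z| = 9.36 mA
V_L = I·|Z_L| = 0.00936 × 4990 = 46.7 V

46.7 V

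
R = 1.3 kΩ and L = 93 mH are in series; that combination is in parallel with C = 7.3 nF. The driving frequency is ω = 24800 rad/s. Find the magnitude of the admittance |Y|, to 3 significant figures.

X_L = ωL = 2310 Ω
X_C = 1/(ωC) = 5520 Ω
Branch 1 (R+jX_L): Z₁ = 1300 + j2310 Ω, |Z₁| = 2650 Ω
Branch 2 (−jX_C): Z₂ = −j5520 Ω
Parallel: Z = Z₁Z₂/(Z₁+Z₂), |Z| = 4210 Ω, ∠Z = 38.6°
|Y| = 1/|Z| = 237 μS

237 μS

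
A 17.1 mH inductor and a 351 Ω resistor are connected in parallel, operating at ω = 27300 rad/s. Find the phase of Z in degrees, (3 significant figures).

X_L = ωL = 467 Ω
Parallel: admittances add. Y = 1/R + 1/(jωL)
Y = (0.00285 − j0.00214) S
|Y| = 0.00356 S → |Z| = 1/|Y| = 281 Ω, ∠Z = −∠Y = 36.9°

36.9°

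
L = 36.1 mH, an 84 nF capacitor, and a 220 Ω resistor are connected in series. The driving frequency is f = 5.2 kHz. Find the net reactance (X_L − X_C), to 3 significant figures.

ω = 2πf = 32670 rad/s
X_L = ωL = 1180 Ω
X_C = 1/(ωC) = 364 Ω
X = 1180 − 364 = 815 Ω

815 Ω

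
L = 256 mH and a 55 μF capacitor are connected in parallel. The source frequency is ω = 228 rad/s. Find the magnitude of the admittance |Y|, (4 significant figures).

4.593 mS

X_L = ωL = 58.37 Ω
X_C = 1/(ωC) = 79.74 Ω
Parallel: admittances add. Y = 1/(jωL) + jωC
Y = (0 − j0.004593) S
|Y| = 0.004593 S → |Z| = 1/|Y| = 217.7 Ω, ∠Z = −∠Y = 90.00°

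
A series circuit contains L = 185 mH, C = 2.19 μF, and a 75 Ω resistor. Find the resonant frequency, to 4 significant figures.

ω₀ = 1/√(LC) = 1/√(0.185 × 2.19e-06) = 1571 rad/s
f₀ = ω₀/(2π) = 250.0 Hz

250.0 Hz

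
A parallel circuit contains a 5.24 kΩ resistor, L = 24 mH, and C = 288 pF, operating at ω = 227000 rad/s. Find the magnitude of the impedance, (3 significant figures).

X_L = ωL = 5450 Ω
X_C = 1/(ωC) = 15300 Ω
Parallel: admittances add. Y = 1/R + 1/(jωL) + jωC
Y = (0.000191 − j0.000118) S
|Y| = 0.000224 S → |Z| = 1/|Y| = 4450 Ω, ∠Z = −∠Y = 31.8°

4450 Ω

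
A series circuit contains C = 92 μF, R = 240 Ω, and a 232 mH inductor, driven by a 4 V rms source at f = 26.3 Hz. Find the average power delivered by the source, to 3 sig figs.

65.8 mW

ω = 2πf = 165.2 rad/s
X_L = ωL = 38.3 Ω
X_C = 1/(ωC) = 65.8 Ω
Net reactance X = X_L − X_C = -27.4 Ω
Z = 240 − j27.4 Ω
|Z| = √(240² + 27.4²) = 242 Ω
∠Z = arctan(-27.4/240) = -6.52°
I = V/|Z| = 16.6 mA
P = VI cos φ = 4 × 0.0166 × cos(-6.52°) = 65.8 mW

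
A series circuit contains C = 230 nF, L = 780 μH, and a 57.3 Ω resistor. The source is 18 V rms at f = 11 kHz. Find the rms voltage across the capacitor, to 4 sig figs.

19.52 V

ω = 2πf = 69120 rad/s
X_L = ωL = 53.91 Ω
X_C = 1/(ωC) = 62.91 Ω
Net reactance X = X_L − X_C = -8.997 Ω
Z = 57.30 − j8.997 Ω
|Z| = √(57.30² + 8.997²) = 58.00 Ω
I = V/|Z| = 310.3 mA
V_C = I·|Z_C| = 0.3103 × 62.91 = 19.52 V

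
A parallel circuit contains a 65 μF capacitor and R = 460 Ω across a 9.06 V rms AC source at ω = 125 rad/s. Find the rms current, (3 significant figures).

X_C = 1/(ωC) = 123 Ω
Parallel: admittances add. Y = 1/R + jωC
Y = (0.00217 + j0.00812) S
|Y| = 0.00841 S → |Z| = 1/|Y| = 119 Ω, ∠Z = −∠Y = -75.0°
I = V/|Z| = 9.06/119 = 76.2 mA

76.2 mA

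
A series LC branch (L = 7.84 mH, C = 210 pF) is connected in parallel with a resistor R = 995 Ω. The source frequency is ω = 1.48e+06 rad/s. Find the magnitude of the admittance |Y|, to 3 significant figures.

1.01 mS

X_L = ωL = 11600 Ω
X_C = 1/(ωC) = 3220 Ω
Branch 1: Z₁ = R = 995 Ω
Branch 2 (series LC): Z₂ = j(X_L − X_C) = j8390 Ω
Parallel: Z = Z₁Z₂/(Z₁+Z₂), |Z| = 988 Ω, ∠Z = 6.77°
|Y| = 1/|Z| = 1.01 mS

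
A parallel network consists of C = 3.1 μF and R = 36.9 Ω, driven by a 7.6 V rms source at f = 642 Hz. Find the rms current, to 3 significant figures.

227 mA

ω = 2πf = 4034 rad/s
X_C = 1/(ωC) = 80.0 Ω
Parallel: admittances add. Y = 1/R + jωC
Y = (0.0271 + j0.0125) S
|Y| = 0.0298 S → |Z| = 1/|Y| = 33.5 Ω, ∠Z = −∠Y = -24.8°
I = V/|Z| = 7.6/33.5 = 227 mA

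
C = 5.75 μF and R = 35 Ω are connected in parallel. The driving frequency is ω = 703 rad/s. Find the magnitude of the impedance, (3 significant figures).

X_C = 1/(ωC) = 247 Ω
Parallel: admittances add. Y = 1/R + jωC
Y = (0.0286 + j0.00404) S
|Y| = 0.0289 S → |Z| = 1/|Y| = 34.7 Ω, ∠Z = −∠Y = -8.05°

34.7 Ω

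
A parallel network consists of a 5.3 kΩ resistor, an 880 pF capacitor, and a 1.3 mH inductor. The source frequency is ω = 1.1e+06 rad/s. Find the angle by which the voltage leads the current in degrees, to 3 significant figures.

-54.9°

X_L = ωL = 1430 Ω
X_C = 1/(ωC) = 1030 Ω
Parallel: admittances add. Y = 1/R + 1/(jωL) + jωC
Y = (0.000189 + j0.000269) S
|Y| = 0.000328 S → |Z| = 1/|Y| = 3050 Ω, ∠Z = −∠Y = -54.9°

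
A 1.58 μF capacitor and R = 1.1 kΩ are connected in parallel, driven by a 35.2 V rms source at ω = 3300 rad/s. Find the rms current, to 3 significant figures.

186 mA

X_C = 1/(ωC) = 192 Ω
Parallel: admittances add. Y = 1/R + jωC
Y = (0.000909 + j0.00521) S
|Y| = 0.00529 S → |Z| = 1/|Y| = 189 Ω, ∠Z = −∠Y = -80.1°
I = V/|Z| = 35.2/189 = 186 mA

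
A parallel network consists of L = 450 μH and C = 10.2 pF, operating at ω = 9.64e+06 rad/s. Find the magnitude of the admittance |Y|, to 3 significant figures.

132 μS

X_L = ωL = 4340 Ω
X_C = 1/(ωC) = 10200 Ω
Parallel: admittances add. Y = 1/(jωL) + jωC
Y = (0 − j0.000132) S
|Y| = 0.000132 S → |Z| = 1/|Y| = 7560 Ω, ∠Z = −∠Y = 90.0°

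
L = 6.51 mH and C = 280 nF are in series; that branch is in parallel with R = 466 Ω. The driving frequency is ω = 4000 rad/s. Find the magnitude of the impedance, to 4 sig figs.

410.4 Ω

X_L = ωL = 26.04 Ω
X_C = 1/(ωC) = 892.9 Ω
Branch 1: Z₁ = R = 466.0 Ω
Branch 2 (series LC): Z₂ = j(X_L − X_C) = −j866.8 Ω
Parallel: Z = Z₁Z₂/(Z₁+Z₂), |Z| = 410.4 Ω, ∠Z = -28.26°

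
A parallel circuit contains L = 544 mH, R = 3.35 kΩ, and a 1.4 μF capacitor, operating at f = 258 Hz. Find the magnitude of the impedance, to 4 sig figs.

ω = 2πf = 1621 rad/s
X_L = ωL = 881.9 Ω
X_C = 1/(ωC) = 440.6 Ω
Parallel: admittances add. Y = 1/R + 1/(jωL) + jωC
Y = (0.0002985 + j0.001136) S
|Y| = 0.001174 S → |Z| = 1/|Y| = 851.7 Ω, ∠Z = −∠Y = -75.27°

851.7 Ω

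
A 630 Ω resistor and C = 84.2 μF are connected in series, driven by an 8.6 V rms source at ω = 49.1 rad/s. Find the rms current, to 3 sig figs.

12.7 mA

X_C = 1/(ωC) = 242 Ω
Z = 630 − j242 Ω
|Z| = √(630² + 242²) = 675 Ω
I = V/|Z| = 8.6/675 = 12.7 mA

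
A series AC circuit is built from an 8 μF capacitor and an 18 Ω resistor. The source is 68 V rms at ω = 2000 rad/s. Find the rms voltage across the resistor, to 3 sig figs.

18.8 V

X_C = 1/(ωC) = 62.5 Ω
Z = 18.0 − j62.5 Ω
|Z| = √(18.0² + 62.5²) = 65.0 Ω
I = V/|Z| = 1.05 A
V_R = I·|Z_R| = 1.05 × 18.0 = 18.8 V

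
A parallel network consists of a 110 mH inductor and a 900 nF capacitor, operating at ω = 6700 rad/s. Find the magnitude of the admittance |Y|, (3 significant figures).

X_L = ωL = 737 Ω
X_C = 1/(ωC) = 166 Ω
Parallel: admittances add. Y = 1/(jωL) + jωC
Y = (0 + j0.00467) S
|Y| = 0.00467 S → |Z| = 1/|Y| = 214 Ω, ∠Z = −∠Y = -90.0°

4.67 mS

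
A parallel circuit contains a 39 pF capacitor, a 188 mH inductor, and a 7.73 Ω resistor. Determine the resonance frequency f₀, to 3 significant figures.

58.8 kHz

ω₀ = 1/√(LC) = 1/√(0.188 × 3.9e-11) = 369300 rad/s
f₀ = ω₀/(2π) = 58.8 kHz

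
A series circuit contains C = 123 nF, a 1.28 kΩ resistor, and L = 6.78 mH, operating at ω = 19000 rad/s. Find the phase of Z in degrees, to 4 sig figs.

-13.15°

X_L = ωL = 128.8 Ω
X_C = 1/(ωC) = 427.9 Ω
Net reactance X = X_L − X_C = -299.1 Ω
Z = 1280 − j299.1 Ω
|Z| = √(1280² + 299.1²) = 1314 Ω
∠Z = arctan(-299.1/1280) = -13.15°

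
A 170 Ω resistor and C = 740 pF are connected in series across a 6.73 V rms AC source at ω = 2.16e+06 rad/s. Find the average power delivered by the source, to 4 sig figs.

X_C = 1/(ωC) = 625.6 Ω
Z = 170.0 − j625.6 Ω
|Z| = √(170.0² + 625.6²) = 648.3 Ω
∠Z = arctan(-625.6/170.0) = -74.80°
I = V/|Z| = 10.38 mA
P = VI cos φ = 6.73 × 0.01038 × cos(-74.80°) = 18.32 mW

18.32 mW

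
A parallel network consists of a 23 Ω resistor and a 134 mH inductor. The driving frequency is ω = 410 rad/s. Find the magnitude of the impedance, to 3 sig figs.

21.2 Ω

X_L = ωL = 54.9 Ω
Parallel: admittances add. Y = 1/R + 1/(jωL)
Y = (0.0435 − j0.0182) S
|Y| = 0.0471 S → |Z| = 1/|Y| = 21.2 Ω, ∠Z = −∠Y = 22.7°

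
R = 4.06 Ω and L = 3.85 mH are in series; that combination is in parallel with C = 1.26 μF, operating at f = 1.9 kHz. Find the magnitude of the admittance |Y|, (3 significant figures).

6.82 mS

ω = 2πf = 11940 rad/s
X_L = ωL = 46.0 Ω
X_C = 1/(ωC) = 66.5 Ω
Branch 1 (R+jX_L): Z₁ = 4.06 + j46.0 Ω, |Z₁| = 46.1 Ω
Branch 2 (−jX_C): Z₂ = −j66.5 Ω
Parallel: Z = Z₁Z₂/(Z₁+Z₂), |Z| = 147 Ω, ∠Z = 73.8°
|Y| = 1/|Z| = 6.82 mS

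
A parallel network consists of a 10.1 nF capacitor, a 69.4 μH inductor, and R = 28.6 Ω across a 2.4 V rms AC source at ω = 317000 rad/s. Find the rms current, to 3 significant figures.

X_L = ωL = 22.0 Ω
X_C = 1/(ωC) = 312 Ω
Parallel: admittances add. Y = 1/R + 1/(jωL) + jωC
Y = (0.0350 − j0.0423) S
|Y| = 0.0548 S → |Z| = 1/|Y| = 18.2 Ω, ∠Z = −∠Y = 50.4°
I = V/|Z| = 2.4/18.2 = 132 mA

132 mA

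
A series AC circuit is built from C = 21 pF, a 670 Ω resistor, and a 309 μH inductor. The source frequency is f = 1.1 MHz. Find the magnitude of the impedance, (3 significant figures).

ω = 2πf = 6.912e+06 rad/s
X_L = ωL = 2140 Ω
X_C = 1/(ωC) = 6890 Ω
Net reactance X = X_L − X_C = -4750 Ω
Z = 670 − j4750 Ω
|Z| = √(670² + 4750²) = 4800 Ω

4800 Ω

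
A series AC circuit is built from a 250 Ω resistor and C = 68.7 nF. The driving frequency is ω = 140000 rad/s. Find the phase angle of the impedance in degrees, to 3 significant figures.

-22.6°

X_C = 1/(ωC) = 104 Ω
Z = 250 − j104 Ω
|Z| = √(250² + 104²) = 271 Ω
∠Z = arctan(-104/250) = -22.6°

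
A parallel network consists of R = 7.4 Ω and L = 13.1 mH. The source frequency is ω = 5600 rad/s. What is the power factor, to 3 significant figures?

X_L = ωL = 73.4 Ω
Parallel: admittances add. Y = 1/R + 1/(jωL)
Y = (0.135 − j0.0136) S
|Y| = 0.136 S → |Z| = 1/|Y| = 7.36 Ω, ∠Z = −∠Y = 5.76°
cos φ = cos(5.76°) = 0.995

0.995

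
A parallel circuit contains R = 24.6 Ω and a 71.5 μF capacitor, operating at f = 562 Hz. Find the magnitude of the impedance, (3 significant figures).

3.91 Ω

ω = 2πf = 3531 rad/s
X_C = 1/(ωC) = 3.96 Ω
Parallel: admittances add. Y = 1/R + jωC
Y = (0.0407 + j0.252) S
|Y| = 0.256 S → |Z| = 1/|Y| = 3.91 Ω, ∠Z = −∠Y = -80.9°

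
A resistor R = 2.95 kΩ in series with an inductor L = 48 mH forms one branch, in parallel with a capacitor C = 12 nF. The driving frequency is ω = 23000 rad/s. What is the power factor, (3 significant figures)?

0.875

X_L = ωL = 1100 Ω
X_C = 1/(ωC) = 3620 Ω
Branch 1 (R+jX_L): Z₁ = 2950 + j1100 Ω, |Z₁| = 3150 Ω
Branch 2 (−jX_C): Z₂ = −j3620 Ω
Parallel: Z = Z₁Z₂/(Z₁+Z₂), |Z| = 2940 Ω, ∠Z = -29.0°
cos φ = cos(-29.0°) = 0.875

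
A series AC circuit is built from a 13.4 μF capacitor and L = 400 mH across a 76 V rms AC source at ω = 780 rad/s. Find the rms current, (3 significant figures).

351 mA

X_L = ωL = 312 Ω
X_C = 1/(ωC) = 95.7 Ω
Net reactance X = X_L − X_C = 216 Ω
Z = j216 Ω
|Z| = √(0² + 216²) = 216 Ω
I = V/|Z| = 76/216 = 351 mA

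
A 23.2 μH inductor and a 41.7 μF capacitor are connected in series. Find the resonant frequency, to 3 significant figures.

ω₀ = 1/√(LC) = 1/√(2.32e-05 × 4.17e-05) = 32150 rad/s
f₀ = ω₀/(2π) = 5.12 kHz

5.12 kHz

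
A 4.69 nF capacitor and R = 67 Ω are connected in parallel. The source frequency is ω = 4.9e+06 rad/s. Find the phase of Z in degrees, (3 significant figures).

X_C = 1/(ωC) = 43.5 Ω
Parallel: admittances add. Y = 1/R + jωC
Y = (0.0149 + j0.0230) S
|Y| = 0.0274 S → |Z| = 1/|Y| = 36.5 Ω, ∠Z = −∠Y = -57.0°

-57.0°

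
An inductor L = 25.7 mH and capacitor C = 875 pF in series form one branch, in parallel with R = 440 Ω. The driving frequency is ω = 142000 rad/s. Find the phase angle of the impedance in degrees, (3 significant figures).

X_L = ωL = 3650 Ω
X_C = 1/(ωC) = 8050 Ω
Branch 1: Z₁ = R = 440 Ω
Branch 2 (series LC): Z₂ = j(X_L − X_C) = −j4400 Ω
Parallel: Z = Z₁Z₂/(Z₁+Z₂), |Z| = 438 Ω, ∠Z = -5.71°

-5.71°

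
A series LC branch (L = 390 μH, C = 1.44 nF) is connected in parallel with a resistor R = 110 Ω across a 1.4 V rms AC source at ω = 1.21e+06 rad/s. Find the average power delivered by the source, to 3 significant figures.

17.8 mW

X_L = ωL = 472 Ω
X_C = 1/(ωC) = 574 Ω
Branch 1: Z₁ = R = 110 Ω
Branch 2 (series LC): Z₂ = j(X_L − X_C) = −j102 Ω
Parallel: Z = Z₁Z₂/(Z₁+Z₂), |Z| = 74.8 Ω, ∠Z = -47.2°
I = V/|Z| = 18.7 mA
P = VI cos φ = 1.4 × 0.0187 × cos(-47.2°) = 17.8 mW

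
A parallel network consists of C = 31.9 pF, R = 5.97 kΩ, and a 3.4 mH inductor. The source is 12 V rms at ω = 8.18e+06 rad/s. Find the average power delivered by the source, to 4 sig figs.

24.12 mW

X_L = ωL = 27810 Ω
X_C = 1/(ωC) = 3832 Ω
Parallel: admittances add. Y = 1/R + 1/(jωL) + jωC
Y = (0.0001675 + j0.0002250) S
|Y| = 0.0002805 S → |Z| = 1/|Y| = 3565 Ω, ∠Z = −∠Y = -53.33°
I = V/|Z| = 3.366 mA
P = VI cos φ = 12 × 0.003366 × cos(-53.33°) = 24.12 mW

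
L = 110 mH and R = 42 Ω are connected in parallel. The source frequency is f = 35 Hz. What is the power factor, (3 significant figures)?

0.499

ω = 2πf = 219.9 rad/s
X_L = ωL = 24.2 Ω
Parallel: admittances add. Y = 1/R + 1/(jωL)
Y = (0.0238 − j0.0413) S
|Y| = 0.0477 S → |Z| = 1/|Y| = 21.0 Ω, ∠Z = −∠Y = 60.1°
cos φ = cos(60.1°) = 0.499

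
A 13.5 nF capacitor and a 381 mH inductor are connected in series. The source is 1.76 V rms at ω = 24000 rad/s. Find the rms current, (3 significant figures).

291 μA

X_L = ωL = 9140 Ω
X_C = 1/(ωC) = 3090 Ω
Net reactance X = X_L − X_C = 6060 Ω
Z = j6060 Ω
|Z| = √(0² + 6060²) = 6060 Ω
I = V/|Z| = 1.76/6060 = 291 μA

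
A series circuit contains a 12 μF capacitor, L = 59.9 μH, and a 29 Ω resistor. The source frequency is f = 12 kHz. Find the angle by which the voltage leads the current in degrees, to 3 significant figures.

ω = 2πf = 75400 rad/s
X_L = ωL = 4.52 Ω
X_C = 1/(ωC) = 1.11 Ω
Net reactance X = X_L − X_C = 3.41 Ω
Z = 29.0 + j3.41 Ω
|Z| = √(29.0² + 3.41²) = 29.2 Ω
∠Z = arctan(3.41/29.0) = 6.71°

6.71°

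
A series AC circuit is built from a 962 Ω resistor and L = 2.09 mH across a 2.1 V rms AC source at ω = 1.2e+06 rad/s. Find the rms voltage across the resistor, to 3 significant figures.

X_L = ωL = 2510 Ω
Z = 962 + j2510 Ω
|Z| = √(962² + 2510²) = 2690 Ω
I = V/|Z| = 782 μA
V_R = I·|Z_R| = 0.000782 × 962 = 0.752 V

0.752 V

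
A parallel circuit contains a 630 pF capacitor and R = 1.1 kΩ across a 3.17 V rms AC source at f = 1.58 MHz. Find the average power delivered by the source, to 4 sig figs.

9.135 mW

ω = 2πf = 9.927e+06 rad/s
X_C = 1/(ωC) = 159.9 Ω
Parallel: admittances add. Y = 1/R + jωC
Y = (0.0009091 + j0.006254) S
|Y| = 0.006320 S → |Z| = 1/|Y| = 158.2 Ω, ∠Z = −∠Y = -81.73°
I = V/|Z| = 20.03 mA
P = VI cos φ = 3.17 × 0.02003 × cos(-81.73°) = 9.135 mW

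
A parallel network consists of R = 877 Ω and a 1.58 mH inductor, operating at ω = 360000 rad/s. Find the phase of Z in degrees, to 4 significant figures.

57.03°

X_L = ωL = 568.8 Ω
Parallel: admittances add. Y = 1/R + 1/(jωL)
Y = (0.001140 − j0.001758) S
|Y| = 0.002095 S → |Z| = 1/|Y| = 477.2 Ω, ∠Z = −∠Y = 57.03°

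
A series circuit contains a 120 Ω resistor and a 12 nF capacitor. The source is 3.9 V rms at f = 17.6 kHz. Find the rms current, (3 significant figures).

ω = 2πf = 110600 rad/s
X_C = 1/(ωC) = 754 Ω
Z = 120 − j754 Ω
|Z| = √(120² + 754²) = 763 Ω
I = V/|Z| = 3.9/763 = 5.11 mA

5.11 mA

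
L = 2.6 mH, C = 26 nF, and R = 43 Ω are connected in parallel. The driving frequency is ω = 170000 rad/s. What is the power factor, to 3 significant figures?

0.996

X_L = ωL = 442 Ω
X_C = 1/(ωC) = 226 Ω
Parallel: admittances add. Y = 1/R + 1/(jωL) + jωC
Y = (0.0233 + j0.00216) S
|Y| = 0.0234 S → |Z| = 1/|Y| = 42.8 Ω, ∠Z = −∠Y = -5.30°
cos φ = cos(-5.30°) = 0.996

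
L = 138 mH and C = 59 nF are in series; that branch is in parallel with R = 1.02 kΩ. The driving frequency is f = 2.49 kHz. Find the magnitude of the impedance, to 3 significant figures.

740 Ω

ω = 2πf = 15650 rad/s
X_L = ωL = 2160 Ω
X_C = 1/(ωC) = 1080 Ω
Branch 1: Z₁ = R = 1020 Ω
Branch 2 (series LC): Z₂ = j(X_L − X_C) = j1080 Ω
Parallel: Z = Z₁Z₂/(Z₁+Z₂), |Z| = 740 Ω, ∠Z = 43.5°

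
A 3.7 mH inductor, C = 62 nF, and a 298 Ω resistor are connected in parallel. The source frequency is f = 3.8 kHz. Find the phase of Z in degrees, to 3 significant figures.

ω = 2πf = 23880 rad/s
X_L = ωL = 88.3 Ω
X_C = 1/(ωC) = 676 Ω
Parallel: admittances add. Y = 1/R + 1/(jωL) + jωC
Y = (0.00336 − j0.00984) S
|Y| = 0.0104 S → |Z| = 1/|Y| = 96.2 Ω, ∠Z = −∠Y = 71.2°

71.2°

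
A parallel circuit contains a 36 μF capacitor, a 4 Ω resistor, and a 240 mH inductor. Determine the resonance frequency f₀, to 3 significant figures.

54.1 Hz

ω₀ = 1/√(LC) = 1/√(0.24 × 3.6e-05) = 340.2 rad/s
f₀ = ω₀/(2π) = 54.1 Hz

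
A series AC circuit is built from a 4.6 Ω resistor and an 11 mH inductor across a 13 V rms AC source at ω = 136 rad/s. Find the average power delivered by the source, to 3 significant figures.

X_L = ωL = 1.50 Ω
Z = 4.60 + j1.50 Ω
|Z| = √(4.60² + 1.50²) = 4.84 Ω
∠Z = arctan(1.50/4.60) = 18.0°
I = V/|Z| = 2.69 A
P = VI cos φ = 13 × 2.69 × cos(18.0°) = 33.2 W

33.2 W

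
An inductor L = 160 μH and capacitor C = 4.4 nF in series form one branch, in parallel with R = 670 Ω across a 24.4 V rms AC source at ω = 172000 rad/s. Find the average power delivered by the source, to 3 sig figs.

X_L = ωL = 27.5 Ω
X_C = 1/(ωC) = 1320 Ω
Branch 1: Z₁ = R = 670 Ω
Branch 2 (series LC): Z₂ = j(X_L − X_C) = −j1290 Ω
Parallel: Z = Z₁Z₂/(Z₁+Z₂), |Z| = 595 Ω, ∠Z = -27.4°
I = V/|Z| = 41.0 mA
P = VI cos φ = 24.4 × 0.0410 × cos(-27.4°) = 889 mW

889 mW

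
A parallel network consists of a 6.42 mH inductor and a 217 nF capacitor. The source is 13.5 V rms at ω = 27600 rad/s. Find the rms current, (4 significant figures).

X_L = ωL = 177.2 Ω
X_C = 1/(ωC) = 167.0 Ω
Parallel: admittances add. Y = 1/(jωL) + jωC
Y = (0 + j0.0003456) S
|Y| = 0.0003456 S → |Z| = 1/|Y| = 2893 Ω, ∠Z = −∠Y = -90.00°
I = V/|Z| = 13.5/2893 = 4.666 mA

4.666 mA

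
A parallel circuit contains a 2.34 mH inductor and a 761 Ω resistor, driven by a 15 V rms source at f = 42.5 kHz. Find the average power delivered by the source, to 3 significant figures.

ω = 2πf = 267000 rad/s
X_L = ωL = 625 Ω
Parallel: admittances add. Y = 1/R + 1/(jωL)
Y = (0.00131 − j0.00160) S
|Y| = 0.00207 S → |Z| = 1/|Y| = 483 Ω, ∠Z = −∠Y = 50.6°
I = V/|Z| = 31.1 mA
P = VI cos φ = 15 × 0.0311 × cos(50.6°) = 296 mW

296 mW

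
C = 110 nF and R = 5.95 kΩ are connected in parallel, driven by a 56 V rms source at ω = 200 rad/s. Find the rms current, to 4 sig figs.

X_C = 1/(ωC) = 45450 Ω
Parallel: admittances add. Y = 1/R + jωC
Y = (0.0001681 + j2.2e-05) S
|Y| = 0.0001695 S → |Z| = 1/|Y| = 5900 Ω, ∠Z = −∠Y = -7.458°
I = V/|Z| = 56/5900 = 9.492 mA

9.492 mA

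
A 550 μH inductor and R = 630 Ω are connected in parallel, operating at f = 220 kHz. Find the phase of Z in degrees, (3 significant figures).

39.6°

ω = 2πf = 1.382e+06 rad/s
X_L = ωL = 760 Ω
Parallel: admittances add. Y = 1/R + 1/(jωL)
Y = (0.00159 − j0.00132) S
|Y| = 0.00206 S → |Z| = 1/|Y| = 485 Ω, ∠Z = −∠Y = 39.6°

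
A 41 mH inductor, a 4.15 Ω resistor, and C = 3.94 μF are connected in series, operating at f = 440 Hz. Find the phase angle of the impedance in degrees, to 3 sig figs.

79.1°

ω = 2πf = 2765 rad/s
X_L = ωL = 113 Ω
X_C = 1/(ωC) = 91.8 Ω
Net reactance X = X_L − X_C = 21.5 Ω
Z = 4.15 + j21.5 Ω
|Z| = √(4.15² + 21.5²) = 21.9 Ω
∠Z = arctan(21.5/4.15) = 79.1°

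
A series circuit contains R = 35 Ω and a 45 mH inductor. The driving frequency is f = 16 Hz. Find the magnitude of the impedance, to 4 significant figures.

ω = 2πf = 100.5 rad/s
X_L = ωL = 4.524 Ω
Z = 35.00 + j4.524 Ω
|Z| = √(35.00² + 4.524²) = 35.29 Ω

35.29 Ω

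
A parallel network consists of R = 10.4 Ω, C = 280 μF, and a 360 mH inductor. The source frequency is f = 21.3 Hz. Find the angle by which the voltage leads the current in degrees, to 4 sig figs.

ω = 2πf = 133.8 rad/s
X_L = ωL = 48.18 Ω
X_C = 1/(ωC) = 26.69 Ω
Parallel: admittances add. Y = 1/R + 1/(jωL) + jωC
Y = (0.09615 + j0.01672) S
|Y| = 0.09760 S → |Z| = 1/|Y| = 10.25 Ω, ∠Z = −∠Y = -9.863°

-9.863°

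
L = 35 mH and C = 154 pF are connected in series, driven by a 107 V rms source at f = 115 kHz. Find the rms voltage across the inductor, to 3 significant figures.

ω = 2πf = 722600 rad/s
X_L = ωL = 25300 Ω
X_C = 1/(ωC) = 8990 Ω
Net reactance X = X_L − X_C = 16300 Ω
Z = j16300 Ω
|Z| = √(0² + 16300²) = 16300 Ω
I = V/|Z| = 6.56 mA
V_L = I·|Z_L| = 0.00656 × 25300 = 166 V

166 V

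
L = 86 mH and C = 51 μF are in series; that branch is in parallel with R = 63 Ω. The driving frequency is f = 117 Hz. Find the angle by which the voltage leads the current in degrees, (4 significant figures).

ω = 2πf = 735.1 rad/s
X_L = ωL = 63.22 Ω
X_C = 1/(ωC) = 26.67 Ω
Branch 1: Z₁ = R = 63.00 Ω
Branch 2 (series LC): Z₂ = j(X_L − X_C) = j36.55 Ω
Parallel: Z = Z₁Z₂/(Z₁+Z₂), |Z| = 31.61 Ω, ∠Z = 59.88°

59.88°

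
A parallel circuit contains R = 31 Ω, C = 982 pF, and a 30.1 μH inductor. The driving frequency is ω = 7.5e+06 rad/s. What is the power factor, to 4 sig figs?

0.9959

X_L = ωL = 225.8 Ω
X_C = 1/(ωC) = 135.8 Ω
Parallel: admittances add. Y = 1/R + 1/(jωL) + jωC
Y = (0.03226 + j0.002935) S
|Y| = 0.03239 S → |Z| = 1/|Y| = 30.87 Ω, ∠Z = −∠Y = -5.199°
cos φ = cos(-5.199°) = 0.9959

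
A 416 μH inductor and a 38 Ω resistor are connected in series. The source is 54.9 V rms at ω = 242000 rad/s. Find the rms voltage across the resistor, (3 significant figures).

X_L = ωL = 101 Ω
Z = 38.0 + j101 Ω
|Z| = √(38.0² + 101²) = 108 Ω
I = V/|Z| = 510 mA
V_R = I·|Z_R| = 0.510 × 38.0 = 19.4 V

19.4 V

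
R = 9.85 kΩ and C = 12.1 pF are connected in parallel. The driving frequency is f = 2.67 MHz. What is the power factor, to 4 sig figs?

0.4473

ω = 2πf = 1.678e+07 rad/s
X_C = 1/(ωC) = 4926 Ω
Parallel: admittances add. Y = 1/R + jωC
Y = (0.0001015 + j0.0002030) S
|Y| = 0.0002270 S → |Z| = 1/|Y| = 4406 Ω, ∠Z = −∠Y = -63.43°
cos φ = cos(-63.43°) = 0.4473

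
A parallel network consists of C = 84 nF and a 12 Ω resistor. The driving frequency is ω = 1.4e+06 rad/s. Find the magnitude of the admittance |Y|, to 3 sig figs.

144 mS

X_C = 1/(ωC) = 8.50 Ω
Parallel: admittances add. Y = 1/R + jωC
Y = (0.0833 + j0.118) S
|Y| = 0.144 S → |Z| = 1/|Y| = 6.94 Ω, ∠Z = −∠Y = -54.7°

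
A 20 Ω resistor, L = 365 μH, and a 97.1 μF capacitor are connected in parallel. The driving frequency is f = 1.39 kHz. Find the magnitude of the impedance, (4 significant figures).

1.863 Ω

ω = 2πf = 8734 rad/s
X_L = ωL = 3.188 Ω
X_C = 1/(ωC) = 1.179 Ω
Parallel: admittances add. Y = 1/R + 1/(jωL) + jωC
Y = (0.05000 + j0.5343) S
|Y| = 0.5367 S → |Z| = 1/|Y| = 1.863 Ω, ∠Z = −∠Y = -84.65°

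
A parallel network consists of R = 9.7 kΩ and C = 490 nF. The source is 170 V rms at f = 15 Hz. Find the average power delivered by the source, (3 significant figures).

2.98 W

ω = 2πf = 94.25 rad/s
X_C = 1/(ωC) = 21700 Ω
Parallel: admittances add. Y = 1/R + jωC
Y = (0.000103 + j4.62e-05) S
|Y| = 0.000113 S → |Z| = 1/|Y| = 8850 Ω, ∠Z = −∠Y = -24.1°
I = V/|Z| = 19.2 mA
P = VI cos φ = 170 × 0.0192 × cos(-24.1°) = 2.98 W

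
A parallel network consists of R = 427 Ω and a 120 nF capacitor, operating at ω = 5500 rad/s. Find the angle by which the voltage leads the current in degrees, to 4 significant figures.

X_C = 1/(ωC) = 1515 Ω
Parallel: admittances add. Y = 1/R + jωC
Y = (0.002342 + j0.0006600) S
|Y| = 0.002433 S → |Z| = 1/|Y| = 411.0 Ω, ∠Z = −∠Y = -15.74°

-15.74°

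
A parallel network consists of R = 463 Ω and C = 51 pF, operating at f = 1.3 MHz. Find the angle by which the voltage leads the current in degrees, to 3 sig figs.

ω = 2πf = 8.168e+06 rad/s
X_C = 1/(ωC) = 2400 Ω
Parallel: admittances add. Y = 1/R + jωC
Y = (0.00216 + j0.000417) S
|Y| = 0.00220 S → |Z| = 1/|Y| = 455 Ω, ∠Z = −∠Y = -10.9°

-10.9°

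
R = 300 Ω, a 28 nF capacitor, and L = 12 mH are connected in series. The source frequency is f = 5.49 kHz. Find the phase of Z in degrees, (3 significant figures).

ω = 2πf = 34490 rad/s
X_L = ωL = 414 Ω
X_C = 1/(ωC) = 1040 Ω
Net reactance X = X_L − X_C = -621 Ω
Z = 300 − j621 Ω
|Z| = √(300² + 621²) = 690 Ω
∠Z = arctan(-621/300) = -64.2°

-64.2°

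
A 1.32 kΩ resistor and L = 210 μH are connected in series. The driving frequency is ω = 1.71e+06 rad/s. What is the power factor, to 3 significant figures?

0.965

X_L = ωL = 359 Ω
Z = 1320 + j359 Ω
|Z| = √(1320² + 359²) = 1370 Ω
∠Z = arctan(359/1320) = 15.2°
cos φ = cos(15.2°) = 0.965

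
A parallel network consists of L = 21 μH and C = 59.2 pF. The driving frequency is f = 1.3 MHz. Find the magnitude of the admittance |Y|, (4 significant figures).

ω = 2πf = 8.168e+06 rad/s
X_L = ωL = 171.5 Ω
X_C = 1/(ωC) = 2068 Ω
Parallel: admittances add. Y = 1/(jωL) + jωC
Y = (0 − j0.005346) S
|Y| = 0.005346 S → |Z| = 1/|Y| = 187.0 Ω, ∠Z = −∠Y = 90.00°

5.346 mS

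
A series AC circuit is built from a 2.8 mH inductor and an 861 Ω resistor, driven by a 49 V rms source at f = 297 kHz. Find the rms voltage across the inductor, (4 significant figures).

ω = 2πf = 1.866e+06 rad/s
X_L = ωL = 5225 Ω
Z = 861.0 + j5225 Ω
|Z| = √(861.0² + 5225²) = 5296 Ω
I = V/|Z| = 9.253 mA
V_L = I·|Z_L| = 0.009253 × 5225 = 48.35 V

48.35 V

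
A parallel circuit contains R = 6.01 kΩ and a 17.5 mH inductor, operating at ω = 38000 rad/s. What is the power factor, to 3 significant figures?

X_L = ωL = 665 Ω
Parallel: admittances add. Y = 1/R + 1/(jωL)
Y = (0.000166 − j0.00150) S
|Y| = 0.00151 S → |Z| = 1/|Y| = 661 Ω, ∠Z = −∠Y = 83.7°
cos φ = cos(83.7°) = 0.110

0.110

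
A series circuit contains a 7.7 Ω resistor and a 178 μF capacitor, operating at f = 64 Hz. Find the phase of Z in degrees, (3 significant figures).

-61.1°

ω = 2πf = 402.1 rad/s
X_C = 1/(ωC) = 14.0 Ω
Z = 7.70 − j14.0 Ω
|Z| = √(7.70² + 14.0²) = 16.0 Ω
∠Z = arctan(-14.0/7.70) = -61.1°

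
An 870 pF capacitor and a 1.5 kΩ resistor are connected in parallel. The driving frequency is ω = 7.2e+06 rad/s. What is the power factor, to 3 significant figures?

X_C = 1/(ωC) = 160 Ω
Parallel: admittances add. Y = 1/R + jωC
Y = (0.000667 + j0.00626) S
|Y| = 0.00630 S → |Z| = 1/|Y| = 159 Ω, ∠Z = −∠Y = -83.9°
cos φ = cos(-83.9°) = 0.106

0.106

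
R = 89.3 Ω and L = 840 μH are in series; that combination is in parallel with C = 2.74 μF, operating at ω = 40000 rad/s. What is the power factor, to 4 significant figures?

0.09223

X_L = ωL = 33.60 Ω
X_C = 1/(ωC) = 9.124 Ω
Branch 1 (R+jX_L): Z₁ = 89.30 + j33.60 Ω, |Z₁| = 95.41 Ω
Branch 2 (−jX_C): Z₂ = −j9.124 Ω
Parallel: Z = Z₁Z₂/(Z₁+Z₂), |Z| = 9.402 Ω, ∠Z = -84.71°
cos φ = cos(-84.71°) = 0.09223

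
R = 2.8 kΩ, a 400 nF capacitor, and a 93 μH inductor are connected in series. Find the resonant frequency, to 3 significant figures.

26.1 kHz

ω₀ = 1/√(LC) = 1/√(9.3e-05 × 4e-07) = 164000 rad/s
f₀ = ω₀/(2π) = 26.1 kHz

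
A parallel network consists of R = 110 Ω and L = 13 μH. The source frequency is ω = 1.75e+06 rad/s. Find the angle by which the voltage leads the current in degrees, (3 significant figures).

78.3°

X_L = ωL = 22.8 Ω
Parallel: admittances add. Y = 1/R + 1/(jωL)
Y = (0.00909 − j0.0440) S
|Y| = 0.0449 S → |Z| = 1/|Y| = 22.3 Ω, ∠Z = −∠Y = 78.3°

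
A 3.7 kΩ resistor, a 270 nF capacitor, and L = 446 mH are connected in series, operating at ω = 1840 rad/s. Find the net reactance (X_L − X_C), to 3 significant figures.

-1190 Ω

X_L = ωL = 821 Ω
X_C = 1/(ωC) = 2010 Ω
X = 821 − 2010 = -1190 Ω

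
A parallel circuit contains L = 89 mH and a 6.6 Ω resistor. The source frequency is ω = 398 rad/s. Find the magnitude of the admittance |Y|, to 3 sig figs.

154 mS

X_L = ωL = 35.4 Ω
Parallel: admittances add. Y = 1/R + 1/(jωL)
Y = (0.152 − j0.0282) S
|Y| = 0.154 S → |Z| = 1/|Y| = 6.49 Ω, ∠Z = −∠Y = 10.6°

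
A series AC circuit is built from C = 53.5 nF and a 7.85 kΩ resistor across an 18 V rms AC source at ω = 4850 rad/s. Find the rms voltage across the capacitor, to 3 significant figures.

7.93 V

X_C = 1/(ωC) = 3850 Ω
Z = 7850 − j3850 Ω
|Z| = √(7850² + 3850²) = 8750 Ω
I = V/|Z| = 2.06 mA
V_C = I·|Z_C| = 0.00206 × 3850 = 7.93 V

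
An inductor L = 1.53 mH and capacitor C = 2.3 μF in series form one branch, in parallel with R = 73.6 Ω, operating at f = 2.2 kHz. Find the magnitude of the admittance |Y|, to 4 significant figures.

ω = 2πf = 13820 rad/s
X_L = ωL = 21.15 Ω
X_C = 1/(ωC) = 31.45 Ω
Branch 1: Z₁ = R = 73.60 Ω
Branch 2 (series LC): Z₂ = j(X_L − X_C) = −j10.30 Ω
Parallel: Z = Z₁Z₂/(Z₁+Z₂), |Z| = 10.20 Ω, ∠Z = -82.03°
|Y| = 1/|Z| = 97.99 mS

97.99 mS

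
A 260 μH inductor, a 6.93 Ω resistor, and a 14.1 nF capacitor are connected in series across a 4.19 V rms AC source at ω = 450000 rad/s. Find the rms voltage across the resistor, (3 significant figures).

X_L = ωL = 117 Ω
X_C = 1/(ωC) = 158 Ω
Net reactance X = X_L − X_C = -40.6 Ω
Z = 6.93 − j40.6 Ω
|Z| = √(6.93² + 40.6²) = 41.2 Ω
I = V/|Z| = 102 mA
V_R = I·|Z_R| = 0.102 × 6.93 = 0.705 V

0.705 V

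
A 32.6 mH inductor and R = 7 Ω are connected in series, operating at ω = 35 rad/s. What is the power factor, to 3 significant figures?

0.987

X_L = ωL = 1.14 Ω
Z = 7.00 + j1.14 Ω
|Z| = √(7.00² + 1.14²) = 7.09 Ω
∠Z = arctan(1.14/7.00) = 9.26°
cos φ = cos(9.26°) = 0.987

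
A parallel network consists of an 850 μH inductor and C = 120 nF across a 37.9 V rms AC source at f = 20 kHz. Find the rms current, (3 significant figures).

217 mA

ω = 2πf = 125700 rad/s
X_L = ωL = 107 Ω
X_C = 1/(ωC) = 66.3 Ω
Parallel: admittances add. Y = 1/(jωL) + jωC
Y = (0 + j0.00572) S
|Y| = 0.00572 S → |Z| = 1/|Y| = 175 Ω, ∠Z = −∠Y = -90.0°
I = V/|Z| = 37.9/175 = 217 mA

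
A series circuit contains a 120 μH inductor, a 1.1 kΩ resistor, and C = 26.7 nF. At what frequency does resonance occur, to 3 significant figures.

ω₀ = 1/√(LC) = 1/√(0.00012 × 2.67e-08) = 558700 rad/s
f₀ = ω₀/(2π) = 88.9 kHz

88.9 kHz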